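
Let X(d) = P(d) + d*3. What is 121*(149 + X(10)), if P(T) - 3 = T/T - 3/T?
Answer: 221067/10 ≈ 22107.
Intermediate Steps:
P(T) = 4 - 3/T (P(T) = 3 + (T/T - 3/T) = 3 + (1 - 3/T) = 4 - 3/T)
X(d) = 4 - 3/d + 3*d (X(d) = (4 - 3/d) + d*3 = (4 - 3/d) + 3*d = 4 - 3/d + 3*d)
121*(149 + X(10)) = 121*(149 + (4 - 3/10 + 3*10)) = 121*(149 + (4 - 3*1/10 + 30)) = 121*(149 + (4 - 3/10 + 30)) = 121*(149 + 337/10) = 121*(1827/10) = 221067/10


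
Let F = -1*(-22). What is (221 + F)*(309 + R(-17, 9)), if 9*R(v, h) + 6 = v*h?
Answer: 70794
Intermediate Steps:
F = 22
R(v, h) = -2/3 + h*v/9 (R(v, h) = -2/3 + (v*h)/9 = -2/3 + (h*v)/9 = -2/3 + h*v/9)
(221 + F)*(309 + R(-17, 9)) = (221 + 22)*(309 + (-2/3 + (1/9)*9*(-17))) = 243*(309 + (-2/3 - 17)) = 243*(309 - 53/3) = 243*(874/3) = 70794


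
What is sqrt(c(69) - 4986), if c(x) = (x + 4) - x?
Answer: I*sqrt(4982) ≈ 70.583*I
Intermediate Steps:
c(x) = 4 (c(x) = (4 + x) - x = 4)
sqrt(c(69) - 4986) = sqrt(4 - 4986) = sqrt(-4982) = I*sqrt(4982)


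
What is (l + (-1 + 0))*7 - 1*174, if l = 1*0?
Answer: -181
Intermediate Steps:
l = 0
(l + (-1 + 0))*7 - 1*174 = (0 + (-1 + 0))*7 - 1*174 = (0 - 1)*7 - 174 = -1*7 - 174 = -7 - 174 = -181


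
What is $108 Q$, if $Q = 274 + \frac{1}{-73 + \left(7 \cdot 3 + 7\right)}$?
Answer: $\frac{147948}{5} \approx 29590.0$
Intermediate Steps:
$Q = \frac{12329}{45}$ ($Q = 274 + \frac{1}{-73 + \left(21 + 7\right)} = 274 + \frac{1}{-73 + 28} = 274 + \frac{1}{-45} = 274 - \frac{1}{45} = \frac{12329}{45} \approx 273.98$)
$108 Q = 108 \cdot \frac{12329}{45} = \frac{147948}{5}$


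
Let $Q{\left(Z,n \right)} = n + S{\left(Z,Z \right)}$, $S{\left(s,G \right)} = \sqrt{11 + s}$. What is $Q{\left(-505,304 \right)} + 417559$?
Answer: $417863 + i \sqrt{494} \approx 4.1786 \cdot 10^{5} + 22.226 i$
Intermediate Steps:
$Q{\left(Z,n \right)} = n + \sqrt{11 + Z}$
$Q{\left(-505,304 \right)} + 417559 = \left(304 + \sqrt{11 - 505}\right) + 417559 = \left(304 + \sqrt{-494}\right) + 417559 = \left(304 + i \sqrt{494}\right) + 417559 = 417863 + i \sqrt{494}$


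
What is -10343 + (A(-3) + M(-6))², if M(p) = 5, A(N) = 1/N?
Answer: -92891/9 ≈ -10321.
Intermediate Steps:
-10343 + (A(-3) + M(-6))² = -10343 + (1/(-3) + 5)² = -10343 + (-⅓ + 5)² = -10343 + (14/3)² = -10343 + 196/9 = -92891/9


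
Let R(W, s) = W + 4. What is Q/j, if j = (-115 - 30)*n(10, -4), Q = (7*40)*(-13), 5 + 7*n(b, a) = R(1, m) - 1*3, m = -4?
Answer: -5096/87 ≈ -58.575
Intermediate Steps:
R(W, s) = 4 + W
n(b, a) = -3/7 (n(b, a) = -5/7 + ((4 + 1) - 1*3)/7 = -5/7 + (5 - 3)/7 = -5/7 + (⅐)*2 = -5/7 + 2/7 = -3/7)
Q = -3640 (Q = 280*(-13) = -3640)
j = 435/7 (j = (-115 - 30)*(-3/7) = -145*(-3/7) = 435/7 ≈ 62.143)
Q/j = -3640/435/7 = -3640*7/435 = -5096/87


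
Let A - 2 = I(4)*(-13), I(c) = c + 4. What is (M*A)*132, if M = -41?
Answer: 552024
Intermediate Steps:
I(c) = 4 + c
A = -102 (A = 2 + (4 + 4)*(-13) = 2 + 8*(-13) = 2 - 104 = -102)
(M*A)*132 = -41*(-102)*132 = 4182*132 = 552024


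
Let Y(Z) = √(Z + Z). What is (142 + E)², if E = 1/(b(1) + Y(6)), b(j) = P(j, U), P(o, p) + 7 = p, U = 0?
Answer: 27531021/1369 - 20988*√3/1369 ≈ 20084.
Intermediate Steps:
P(o, p) = -7 + p
b(j) = -7 (b(j) = -7 + 0 = -7)
Y(Z) = √2*√Z (Y(Z) = √(2*Z) = √2*√Z)
E = 1/(-7 + 2*√3) (E = 1/(-7 + √2*√6) = 1/(-7 + 2*√3) ≈ -0.28281)
(142 + E)² = (142 + (-7/37 - 2*√3/37))² = (5247/37 - 2*√3/37)²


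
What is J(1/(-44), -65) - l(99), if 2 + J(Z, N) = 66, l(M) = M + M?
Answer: -134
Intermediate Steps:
l(M) = 2*M
J(Z, N) = 64 (J(Z, N) = -2 + 66 = 64)
J(1/(-44), -65) - l(99) = 64 - 2*99 = 64 - 1*198 = 64 - 198 = -134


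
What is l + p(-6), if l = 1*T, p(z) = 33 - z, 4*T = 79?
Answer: 235/4 ≈ 58.750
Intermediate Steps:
T = 79/4 (T = (¼)*79 = 79/4 ≈ 19.750)
l = 79/4 (l = 1*(79/4) = 79/4 ≈ 19.750)
l + p(-6) = 79/4 + (33 - 1*(-6)) = 79/4 + (33 + 6) = 79/4 + 39 = 235/4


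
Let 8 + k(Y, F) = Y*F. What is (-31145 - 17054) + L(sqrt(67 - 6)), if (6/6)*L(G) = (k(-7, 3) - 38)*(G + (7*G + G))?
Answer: -48199 - 603*sqrt(61) ≈ -52909.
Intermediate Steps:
k(Y, F) = -8 + F*Y (k(Y, F) = -8 + Y*F = -8 + F*Y)
L(G) = -603*G (L(G) = ((-8 + 3*(-7)) - 38)*(G + (7*G + G)) = ((-8 - 21) - 38)*(G + 8*G) = (-29 - 38)*(9*G) = -603*G)
(-31145 - 17054) + L(sqrt(67 - 6)) = (-31145 - 17054) - 603*sqrt(67 - 6) = -48199 - 603*sqrt(61)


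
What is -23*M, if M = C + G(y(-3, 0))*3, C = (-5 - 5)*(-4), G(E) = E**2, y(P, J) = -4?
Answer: -2024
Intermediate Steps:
C = 40 (C = -10*(-4) = 40)
M = 88 (M = 40 + (-4)**2*3 = 40 + 16*3 = 40 + 48 = 88)
-23*M = -23*88 = -2024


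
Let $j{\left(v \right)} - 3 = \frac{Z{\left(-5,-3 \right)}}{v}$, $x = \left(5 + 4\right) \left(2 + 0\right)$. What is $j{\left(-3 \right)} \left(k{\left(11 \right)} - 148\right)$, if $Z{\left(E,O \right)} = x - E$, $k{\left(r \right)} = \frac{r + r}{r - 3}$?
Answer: $\frac{4067}{6} \approx 677.83$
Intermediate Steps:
$k{\left(r \right)} = \frac{2 r}{-3 + r}$
$x = 18$ ($x = 9 \cdot 2 = 18$)
$Z{\left(E,O \right)} = 18 - E$
$j{\left(v \right)} = 3 + \frac{23}{v}$ ($j{\left(v \right)} = 3 + \frac{18 - -5}{v} = 3 + \frac{18 + 5}{v} = 3 + \frac{23}{v}$)
$j{\left(-3 \right)} \left(k{\left(11 \right)} - 148\right) = \left(3 + \frac{23}{-3}\right) \left(2 \cdot 11 \frac{1}{-3 + 11} - 148\right) = \left(3 + 23 \left(- \frac{1}{3}\right)\right) \left(2 \cdot 11 \cdot \frac{1}{8} - 148\right) = \left(3 - \frac{23}{3}\right) \left(2 \cdot 11 \cdot \frac{1}{8} - 148\right) = - \frac{14 \left(\frac{11}{4} - 148\right)}{3} = \left(- \frac{14}{3}\right) \left(- \frac{581}{4}\right) = \frac{4067}{6}$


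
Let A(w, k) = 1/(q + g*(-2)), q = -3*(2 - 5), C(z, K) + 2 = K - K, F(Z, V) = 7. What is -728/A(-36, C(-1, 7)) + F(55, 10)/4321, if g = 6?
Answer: 9437071/4321 ≈ 2184.0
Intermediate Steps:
C(z, K) = -2 (C(z, K) = -2 + (K - K) = -2 + 0 = -2)
q = 9 (q = -3*(-3) = 9)
A(w, k) = -1/3 (A(w, k) = 1/(9 + 6*(-2)) = 1/(9 - 12) = 1/(-3) = -1/3)
-728/A(-36, C(-1, 7)) + F(55, 10)/4321 = -728/(-1/3) + 7/4321 = -728*(-3) + 7*(1/4321) = 2184 + 7/4321 = 9437071/4321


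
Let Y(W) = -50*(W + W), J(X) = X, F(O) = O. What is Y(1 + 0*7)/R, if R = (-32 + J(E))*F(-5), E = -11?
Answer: -20/43 ≈ -0.46512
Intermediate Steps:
Y(W) = -100*W
R = 215 (R = (-32 - 11)*(-5) = -43*(-5) = 215)
Y(1 + 0*7)/R = -100*(1 + 0*7)/215 = -100*(1 + 0)*(1/215) = -100*1*(1/215) = -100*1/215 = -20/43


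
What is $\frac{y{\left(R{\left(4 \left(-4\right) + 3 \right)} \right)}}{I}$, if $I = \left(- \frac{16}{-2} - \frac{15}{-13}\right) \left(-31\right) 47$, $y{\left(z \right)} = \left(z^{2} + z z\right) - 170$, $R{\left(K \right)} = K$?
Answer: $- \frac{312}{24769} \approx -0.012596$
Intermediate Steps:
$y{\left(z \right)} = -170 + 2 z^{2}$ ($y{\left(z \right)} = \left(z^{2} + z^{2}\right) - 170 = 2 z^{2} - 170 = -170 + 2 z^{2}$)
$I = - \frac{173383}{13}$ ($I = \left(\left(-16\right) \left(- \frac{1}{2}\right) - - \frac{15}{13}\right) \left(-31\right) 47 = \left(8 + \frac{15}{13}\right) \left(-31\right) 47 = \frac{119}{13} \left(-31\right) 47 = \left(- \frac{3689}{13}\right) 47 = - \frac{173383}{13} \approx -13337.0$)
$\frac{y{\left(R{\left(4 \left(-4\right) + 3 \right)} \right)}}{I} = \frac{-170 + 2 \left(4 \left(-4\right) + 3\right)^{2}}{- \frac{173383}{13}} = \left(-170 + 2 \left(-16 + 3\right)^{2}\right) \left(- \frac{13}{173383}\right) = \left(-170 + 2 \left(-13\right)^{2}\right) \left(- \frac{13}{173383}\right) = \left(-170 + 2 \cdot 169\right) \left(- \frac{13}{173383}\right) = \left(-170 + 338\right) \left(- \frac{13}{173383}\right) = 168 \left(- \frac{13}{173383}\right) = - \frac{312}{24769}$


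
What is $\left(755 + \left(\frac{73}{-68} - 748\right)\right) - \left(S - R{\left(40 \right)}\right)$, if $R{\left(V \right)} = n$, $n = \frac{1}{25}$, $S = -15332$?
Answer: $\frac{26074543}{1700} \approx 15338.0$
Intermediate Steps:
$n = \frac{1}{25} \approx 0.04$
$R{\left(V \right)} = \frac{1}{25}$
$\left(755 + \left(\frac{73}{-68} - 748\right)\right) - \left(S - R{\left(40 \right)}\right) = \left(755 + \left(\frac{73}{-68} - 748\right)\right) + \left(\frac{1}{25} - -15332\right) = \left(755 + \left(73 \left(- \frac{1}{68}\right) - 748\right)\right) + \left(\frac{1}{25} + 15332\right) = \left(755 - \frac{50937}{68}\right) + \frac{383301}{25} = \frac{403}{68} + \frac{383301}{25} = \frac{26074543}{1700}$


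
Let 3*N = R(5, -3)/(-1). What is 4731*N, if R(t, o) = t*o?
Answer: 23655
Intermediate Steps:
R(t, o) = o*t
N = 5 (N = (-3*5/(-1))/3 = (-15*(-1))/3 = (⅓)*15 = 5)
4731*N = 4731*5 = 23655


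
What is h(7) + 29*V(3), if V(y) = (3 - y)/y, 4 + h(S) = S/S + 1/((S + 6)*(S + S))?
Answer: -545/182 ≈ -2.9945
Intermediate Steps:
h(S) = -3 + 1/(2*S*(6 + S)) (h(S) = -4 + (S/S + 1/((S + 6)*(S + S))) = -4 + (1 + 1/((6 + S)*(2*S))) = -4 + (1 + 1/(2*S*(6 + S))) = -3 + 1/(2*S*(6 + S)))
V(y) = (3 - y)/y
h(7) + 29*V(3) = (½)*(1 - 36*7 - 6*7²)/(7*(6 + 7)) + 29*((3 - 1*3)/3) = (½)*(⅐)*(1 - 252 - 6*49)/13 + 29*((3 - 3)/3) = (½)*(⅐)*(1/13)*(1 - 252 - 294) + 29*((⅓)*0) = (½)*(⅐)*(1/13)*(-545) + 29*0 = -545/182 + 0 = -545/182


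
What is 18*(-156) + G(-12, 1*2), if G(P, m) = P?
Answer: -2820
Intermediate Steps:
18*(-156) + G(-12, 1*2) = 18*(-156) - 12 = -2808 - 12 = -2820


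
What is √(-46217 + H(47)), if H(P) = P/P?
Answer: 2*I*√11554 ≈ 214.98*I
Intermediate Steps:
H(P) = 1
√(-46217 + H(47)) = √(-46217 + 1) = √(-46216) = 2*I*√11554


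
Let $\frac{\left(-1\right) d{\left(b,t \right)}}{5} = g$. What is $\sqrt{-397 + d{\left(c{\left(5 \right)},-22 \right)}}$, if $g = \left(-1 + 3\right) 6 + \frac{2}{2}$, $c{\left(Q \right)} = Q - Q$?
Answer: $i \sqrt{462} \approx 21.494 i$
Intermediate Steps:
$c{\left(Q \right)} = 0$
$g = 13$ ($g = 2 \cdot 6 + 2 \cdot \frac{1}{2} = 12 + 1 = 13$)
$d{\left(b,t \right)} = -65$ ($d{\left(b,t \right)} = \left(-5\right) 13 = -65$)
$\sqrt{-397 + d{\left(c{\left(5 \right)},-22 \right)}} = \sqrt{-397 - 65} = \sqrt{-462} = i \sqrt{462}$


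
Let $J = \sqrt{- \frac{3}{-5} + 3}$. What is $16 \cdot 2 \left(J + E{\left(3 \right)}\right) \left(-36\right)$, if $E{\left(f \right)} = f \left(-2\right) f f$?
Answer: $62208 - \frac{3456 \sqrt{10}}{5} \approx 60022.0$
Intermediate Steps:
$E{\left(f \right)} = - 2 f^{3}$ ($E{\left(f \right)} = - 2 f f^{2} = - 2 f^{3}$)
$J = \frac{3 \sqrt{10}}{5}$ ($J = \sqrt{\left(-3\right) \left(- \frac{1}{5}\right) + 3} = \sqrt{\frac{3}{5} + 3} = \sqrt{\frac{18}{5}} = \frac{3 \sqrt{10}}{5} \approx 1.8974$)
$16 \cdot 2 \left(J + E{\left(3 \right)}\right) \left(-36\right) = 16 \cdot 2 \left(\frac{3 \sqrt{10}}{5} - 2 \cdot 3^{3}\right) \left(-36\right) = 16 \cdot 2 \left(\frac{3 \sqrt{10}}{5} - 54\right) \left(-36\right) = 16 \cdot 2 \left(-54 + \frac{3 \sqrt{10}}{5}\right) \left(-36\right) = 16 \left(-108 + \frac{6 \sqrt{10}}{5}\right) \left(-36\right) = \left(-1728 + \frac{96 \sqrt{10}}{5}\right) \left(-36\right) = 62208 - \frac{3456 \sqrt{10}}{5}$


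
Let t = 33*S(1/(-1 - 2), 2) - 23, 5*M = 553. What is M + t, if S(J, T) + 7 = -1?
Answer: -882/5 ≈ -176.40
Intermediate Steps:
M = 553/5 (M = (⅕)*553 = 553/5 ≈ 110.60)
S(J, T) = -8 (S(J, T) = -7 - 1 = -8)
t = -287 (t = 33*(-8) - 23 = -264 - 23 = -287)
M + t = 553/5 - 287 = -882/5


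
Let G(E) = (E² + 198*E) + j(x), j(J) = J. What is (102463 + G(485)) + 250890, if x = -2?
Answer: 684606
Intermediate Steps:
G(E) = -2 + E² + 198*E (G(E) = (E² + 198*E) - 2 = -2 + E² + 198*E)
(102463 + G(485)) + 250890 = (102463 + (-2 + 485² + 198*485)) + 250890 = (102463 + (-2 + 235225 + 96030)) + 250890 = (102463 + 331253) + 250890 = 433716 + 250890 = 684606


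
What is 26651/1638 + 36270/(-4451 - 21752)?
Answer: 638925893/42920514 ≈ 14.886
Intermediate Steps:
26651/1638 + 36270/(-4451 - 21752) = 26651*(1/1638) + 36270/(-26203) = 26651/1638 + 36270*(-1/26203) = 26651/1638 - 36270/26203 = 638925893/42920514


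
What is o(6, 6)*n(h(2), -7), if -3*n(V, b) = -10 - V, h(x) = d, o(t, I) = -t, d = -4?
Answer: -12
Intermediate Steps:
h(x) = -4
n(V, b) = 10/3 + V/3 (n(V, b) = -(-10 - V)/3 = 10/3 + V/3)
o(6, 6)*n(h(2), -7) = (-1*6)*(10/3 + (⅓)*(-4)) = -6*(10/3 - 4/3) = -6*2 = -12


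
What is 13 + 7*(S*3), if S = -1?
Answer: -8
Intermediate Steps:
13 + 7*(S*3) = 13 + 7*(-1*3) = 13 + 7*(-3) = 13 - 21 = -8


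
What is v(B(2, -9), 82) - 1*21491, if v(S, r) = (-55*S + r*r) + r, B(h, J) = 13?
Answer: -15400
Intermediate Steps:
v(S, r) = r + r² - 55*S (v(S, r) = (-55*S + r²) + r = (r² - 55*S) + r = r + r² - 55*S)
v(B(2, -9), 82) - 1*21491 = (82 + 82² - 55*13) - 1*21491 = (82 + 6724 - 715) - 21491 = 6091 - 21491 = -15400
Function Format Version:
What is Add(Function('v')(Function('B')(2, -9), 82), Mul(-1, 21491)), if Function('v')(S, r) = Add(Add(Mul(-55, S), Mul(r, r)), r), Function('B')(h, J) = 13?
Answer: -15400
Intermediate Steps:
Function('v')(S, r) = Add(r, Pow(r, 2), Mul(-55, S)) (Function('v')(S, r) = Add(Add(Mul(-55, S), Pow(r, 2)), r) = Add(Add(Pow(r, 2), Mul(-55, S)), r) = Add(r, Pow(r, 2), Mul(-55, S)))
Add(Function('v')(Function('B')(2, -9), 82), Mul(-1, 21491)) = Add(Add(82, Pow(82, 2), Mul(-55, 13)), Mul(-1, 21491)) = Add(Add(82, 6724, -715), -21491) = Add(6091, -21491) = -15400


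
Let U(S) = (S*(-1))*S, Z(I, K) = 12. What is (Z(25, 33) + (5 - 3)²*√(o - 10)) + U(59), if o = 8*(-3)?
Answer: -3469 + 4*I*√34 ≈ -3469.0 + 23.324*I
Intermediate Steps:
o = -24
U(S) = -S² (U(S) = (-S)*S = -S²)
(Z(25, 33) + (5 - 3)²*√(o - 10)) + U(59) = (12 + (5 - 3)²*√(-24 - 10)) - 1*59² = (12 + 2²*√(-34)) - 1*3481 = (12 + 4*(I*√34)) - 3481 = (12 + 4*I*√34) - 3481 = -3469 + 4*I*√34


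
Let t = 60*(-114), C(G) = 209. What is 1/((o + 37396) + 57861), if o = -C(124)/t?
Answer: 360/34292531 ≈ 1.0498e-5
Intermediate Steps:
t = -6840
o = 11/360 (o = -209/(-6840) = -209*(-1)/6840 = -1*(-11/360) = 11/360 ≈ 0.030556)
1/((o + 37396) + 57861) = 1/((11/360 + 37396) + 57861) = 1/(13462571/360 + 57861) = 1/(34292531/360) = 360/34292531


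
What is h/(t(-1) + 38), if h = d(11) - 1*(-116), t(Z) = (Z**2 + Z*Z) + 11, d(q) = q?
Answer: 127/51 ≈ 2.4902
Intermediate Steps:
t(Z) = 11 + 2*Z**2 (t(Z) = (Z**2 + Z**2) + 11 = 2*Z**2 + 11 = 11 + 2*Z**2)
h = 127 (h = 11 - 1*(-116) = 11 + 116 = 127)
h/(t(-1) + 38) = 127/((11 + 2*(-1)**2) + 38) = 127/((11 + 2*1) + 38) = 127/((11 + 2) + 38) = 127/(13 + 38) = 127/51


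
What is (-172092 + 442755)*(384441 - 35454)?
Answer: 94457868381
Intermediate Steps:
(-172092 + 442755)*(384441 - 35454) = 270663*348987 = 94457868381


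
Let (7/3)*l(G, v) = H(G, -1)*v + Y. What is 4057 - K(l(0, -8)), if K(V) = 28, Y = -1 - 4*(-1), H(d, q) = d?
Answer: 4029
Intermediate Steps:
Y = 3 (Y = -1 + 4 = 3)
l(G, v) = 9/7 + 3*G*v/7 (l(G, v) = 3*(G*v + 3)/7 = 3*(3 + G*v)/7 = 9/7 + 3*G*v/7)
4057 - K(l(0, -8)) = 4057 - 1*28 = 4057 - 28 = 4029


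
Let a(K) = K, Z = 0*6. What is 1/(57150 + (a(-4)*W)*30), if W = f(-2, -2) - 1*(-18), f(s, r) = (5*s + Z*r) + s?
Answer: 1/56430 ≈ 1.7721e-5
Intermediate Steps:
Z = 0
f(s, r) = 6*s (f(s, r) = (5*s + 0*r) + s = (5*s + 0) + s = 5*s + s = 6*s)
W = 6 (W = 6*(-2) - 1*(-18) = -12 + 18 = 6)
1/(57150 + (a(-4)*W)*30) = 1/(57150 - 4*6*30) = 1/(57150 - 24*30) = 1/(57150 - 720) = 1/56430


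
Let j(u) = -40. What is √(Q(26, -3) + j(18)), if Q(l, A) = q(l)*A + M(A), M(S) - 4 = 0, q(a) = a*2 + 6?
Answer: I*√210 ≈ 14.491*I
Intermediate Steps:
q(a) = 6 + 2*a (q(a) = 2*a + 6 = 6 + 2*a)
M(S) = 4 (M(S) = 4 + 0 = 4)
Q(l, A) = 4 + A*(6 + 2*l) (Q(l, A) = (6 + 2*l)*A + 4 = A*(6 + 2*l) + 4 = 4 + A*(6 + 2*l))
√(Q(26, -3) + j(18)) = √((4 + 2*(-3)*(3 + 26)) - 40) = √((4 + 2*(-3)*29) - 40) = √((4 - 174) - 40) = √(-170 - 40) = √(-210) = I*√210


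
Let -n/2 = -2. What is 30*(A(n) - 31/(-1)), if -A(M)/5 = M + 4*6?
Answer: -3270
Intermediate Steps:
n = 4 (n = -2*(-2) = 4)
A(M) = -120 - 5*M (A(M) = -5*(M + 4*6) = -5*(M + 24) = -5*(24 + M) = -120 - 5*M)
30*(A(n) - 31/(-1)) = 30*((-120 - 5*4) - 31/(-1)) = 30*((-120 - 20) - 31*(-1)) = 30*(-140 + 31) = 30*(-109) = -3270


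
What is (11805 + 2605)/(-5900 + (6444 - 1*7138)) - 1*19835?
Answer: -65403200/3297 ≈ -19837.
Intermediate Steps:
(11805 + 2605)/(-5900 + (6444 - 1*7138)) - 1*19835 = 14410/(-5900 + (6444 - 7138)) - 19835 = 14410/(-5900 - 694) - 19835 = 14410/(-6594) - 19835 = 14410*(-1/6594) - 19835 = -7205/3297 - 19835 = -65403200/3297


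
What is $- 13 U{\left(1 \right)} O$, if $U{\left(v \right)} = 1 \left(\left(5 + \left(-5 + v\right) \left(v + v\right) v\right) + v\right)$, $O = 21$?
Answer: $546$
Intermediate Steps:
$U{\left(v \right)} = 5 + v + 2 v^{2} \left(-5 + v\right)$ ($U{\left(v \right)} = 1 \left(\left(5 + \left(-5 + v\right) 2 v v\right) + v\right) = 1 \left(\left(5 + 2 v \left(-5 + v\right) v\right) + v\right) = 1 \left(\left(5 + 2 v^{2} \left(-5 + v\right)\right) + v\right) = 1 \left(5 + v + 2 v^{2} \left(-5 + v\right)\right) = 5 + v + 2 v^{2} \left(-5 + v\right)$)
$- 13 U{\left(1 \right)} O = - 13 \left(5 + 1 - 10 \cdot 1^{2} + 2 \cdot 1^{3}\right) 21 = - 13 \left(5 + 1 - 10 + 2 \cdot 1\right) 21 = - 13 \left(5 + 1 - 10 + 2\right) 21 = \left(-13\right) \left(-2\right) 21 = 26 \cdot 21 = 546$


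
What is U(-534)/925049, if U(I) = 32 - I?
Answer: 566/925049 ≈ 0.00061186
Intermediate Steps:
U(-534)/925049 = (32 - 1*(-534))/925049 = (32 + 534)*(1/925049) = 566*(1/925049) = 566/925049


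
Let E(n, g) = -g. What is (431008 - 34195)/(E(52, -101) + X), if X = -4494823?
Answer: -396813/4494722 ≈ -0.088284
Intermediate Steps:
(431008 - 34195)/(E(52, -101) + X) = (431008 - 34195)/(-1*(-101) - 4494823) = 396813/(101 - 4494823) = 396813/(-4494722) = 396813*(-1/4494722) = -396813/4494722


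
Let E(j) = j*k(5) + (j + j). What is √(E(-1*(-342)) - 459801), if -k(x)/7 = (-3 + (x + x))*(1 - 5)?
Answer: 3*I*√43565 ≈ 626.17*I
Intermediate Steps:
k(x) = -84 + 56*x (k(x) = -7*(-3 + (x + x))*(1 - 5) = -7*(-3 + 2*x)*(-4) = -7*(12 - 8*x) = -84 + 56*x)
E(j) = 198*j (E(j) = j*(-84 + 56*5) + (j + j) = j*(-84 + 280) + 2*j = j*196 + 2*j = 196*j + 2*j = 198*j)
√(E(-1*(-342)) - 459801) = √(198*(-1*(-342)) - 459801) = √(198*342 - 459801) = √(67716 - 459801) = √(-392085) = 3*I*√43565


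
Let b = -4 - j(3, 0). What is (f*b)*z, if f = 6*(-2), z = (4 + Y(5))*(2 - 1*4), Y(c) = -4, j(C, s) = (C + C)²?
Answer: 0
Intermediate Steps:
j(C, s) = 4*C² (j(C, s) = (2*C)² = 4*C²)
z = 0 (z = (4 - 4)*(2 - 1*4) = 0*(2 - 4) = 0*(-2) = 0)
b = -40 (b = -4 - 4*3² = -4 - 4*9 = -4 - 1*36 = -4 - 36 = -40)
f = -12
(f*b)*z = -12*(-40)*0 = 480*0 = 0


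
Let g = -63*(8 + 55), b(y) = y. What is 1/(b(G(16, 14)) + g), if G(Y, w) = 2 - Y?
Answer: -1/3983 ≈ -0.00025107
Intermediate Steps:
g = -3969 (g = -63*63 = -3969)
1/(b(G(16, 14)) + g) = 1/((2 - 1*16) - 3969) = 1/((2 - 16) - 3969) = 1/(-14 - 3969) = 1/(-3983) = -1/3983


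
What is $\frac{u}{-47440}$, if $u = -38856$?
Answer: $\frac{4857}{5930} \approx 0.81906$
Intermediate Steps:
$\frac{u}{-47440} = - \frac{38856}{-47440} = \left(-38856\right) \left(- \frac{1}{47440}\right) = \frac{4857}{5930}$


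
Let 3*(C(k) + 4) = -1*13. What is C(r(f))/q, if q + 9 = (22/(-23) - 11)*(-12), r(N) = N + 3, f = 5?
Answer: -575/9279 ≈ -0.061968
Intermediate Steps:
r(N) = 3 + N
C(k) = -25/3 (C(k) = -4 + (-1*13)/3 = -4 + (⅓)*(-13) = -4 - 13/3 = -25/3)
q = 3093/23 (q = -9 + (22/(-23) - 11)*(-12) = -9 + (22*(-1/23) - 11)*(-12) = -9 + (-22/23 - 11)*(-12) = -9 - 275/23*(-12) = -9 + 3300/23 = 3093/23 ≈ 134.48)
C(r(f))/q = -25/(3*3093/23) = -25/3*23/3093 = -575/9279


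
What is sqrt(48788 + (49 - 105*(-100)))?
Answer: 3*sqrt(6593) ≈ 243.59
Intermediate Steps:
sqrt(48788 + (49 - 105*(-100))) = sqrt(48788 + (49 + 10500)) = sqrt(48788 + 10549) = sqrt(59337) = 3*sqrt(6593)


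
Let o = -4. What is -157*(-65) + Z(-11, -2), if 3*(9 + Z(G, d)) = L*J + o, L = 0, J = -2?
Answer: 30584/3 ≈ 10195.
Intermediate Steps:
Z(G, d) = -31/3 (Z(G, d) = -9 + (0*(-2) - 4)/3 = -9 + (0 - 4)/3 = -9 + (⅓)*(-4) = -9 - 4/3 = -31/3)
-157*(-65) + Z(-11, -2) = -157*(-65) - 31/3 = 10205 - 31/3 = 30584/3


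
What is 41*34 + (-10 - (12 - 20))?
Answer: 1392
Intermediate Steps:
41*34 + (-10 - (12 - 20)) = 1394 + (-10 - 1*(-8)) = 1394 + (-10 + 8) = 1394 - 2 = 1392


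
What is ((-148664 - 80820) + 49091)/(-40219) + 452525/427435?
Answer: 19061276986/3438201653 ≈ 5.5440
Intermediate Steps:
((-148664 - 80820) + 49091)/(-40219) + 452525/427435 = (-229484 + 49091)*(-1/40219) + 452525*(1/427435) = -180393*(-1/40219) + 90505/85487 = 180393/40219 + 90505/85487 = 19061276986/3438201653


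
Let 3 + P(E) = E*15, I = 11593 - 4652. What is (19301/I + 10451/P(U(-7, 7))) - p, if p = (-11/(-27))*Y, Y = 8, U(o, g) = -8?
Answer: -656540440/7683687 ≈ -85.446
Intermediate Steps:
I = 6941
P(E) = -3 + 15*E (P(E) = -3 + E*15 = -3 + 15*E)
p = 88/27 (p = (-11/(-27))*8 = -1/27*(-11)*8 = (11/27)*8 = 88/27 ≈ 3.2593)
(19301/I + 10451/P(U(-7, 7))) - p = (19301/6941 + 10451/(-3 + 15*(-8))) - 1*88/27 = (19301*(1/6941) + 10451/(-3 - 120)) - 88/27 = (19301/6941 + 10451/(-123)) - 88/27 = (19301/6941 + 10451*(-1/123)) - 88/27 = (19301/6941 - 10451/123) - 88/27 = -70166368/853743 - 88/27 = -656540440/7683687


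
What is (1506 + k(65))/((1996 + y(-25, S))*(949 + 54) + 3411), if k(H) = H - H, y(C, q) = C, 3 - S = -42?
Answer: 251/330054 ≈ 0.00076048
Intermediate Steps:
S = 45 (S = 3 - 1*(-42) = 3 + 42 = 45)
k(H) = 0
(1506 + k(65))/((1996 + y(-25, S))*(949 + 54) + 3411) = (1506 + 0)/((1996 - 25)*(949 + 54) + 3411) = 1506/(1971*1003 + 3411) = 1506/(1976913 + 3411) = 1506/1980324 = 1506*(1/1980324) = 251/330054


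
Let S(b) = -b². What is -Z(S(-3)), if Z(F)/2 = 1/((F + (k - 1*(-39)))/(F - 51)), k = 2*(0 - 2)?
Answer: 60/13 ≈ 4.6154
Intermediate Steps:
k = -4 (k = 2*(-2) = -4)
Z(F) = 2*(-51 + F)/(35 + F) (Z(F) = 2/(((F + (-4 - 1*(-39)))/(F - 51))) = 2/(((F + (-4 + 39))/(-51 + F))) = 2/(((F + 35)/(-51 + F))) = 2/(((35 + F)/(-51 + F))) = 2*((-51 + F)/(35 + F)) = 2*(-51 + F)/(35 + F))
-Z(S(-3)) = -2*(-51 - 1*(-3)²)/(35 - 1*(-3)²) = -2*(-51 - 1*9)/(35 - 1*9) = -2*(-51 - 9)/(35 - 9) = -2*(-60)/26 = -1*(-60/13) = 60/13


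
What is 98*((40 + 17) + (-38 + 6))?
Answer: 2450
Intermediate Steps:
98*((40 + 17) + (-38 + 6)) = 98*(57 - 32) = 98*25 = 2450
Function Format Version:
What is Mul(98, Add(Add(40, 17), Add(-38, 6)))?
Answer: 2450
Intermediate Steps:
Mul(98, Add(Add(40, 17), Add(-38, 6))) = Mul(98, Add(57, -32)) = Mul(98, 25) = 2450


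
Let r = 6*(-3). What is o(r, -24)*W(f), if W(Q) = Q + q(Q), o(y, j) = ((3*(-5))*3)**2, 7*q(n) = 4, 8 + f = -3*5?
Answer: -317925/7 ≈ -45418.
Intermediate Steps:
f = -23 (f = -8 - 3*5 = -8 - 15 = -23)
q(n) = 4/7 (q(n) = (1/7)*4 = 4/7)
r = -18
o(y, j) = 2025 (o(y, j) = (-15*3)**2 = (-45)**2 = 2025)
W(Q) = 4/7 + Q (W(Q) = Q + 4/7 = 4/7 + Q)
o(r, -24)*W(f) = 2025*(4/7 - 23) = 2025*(-157/7) = -317925/7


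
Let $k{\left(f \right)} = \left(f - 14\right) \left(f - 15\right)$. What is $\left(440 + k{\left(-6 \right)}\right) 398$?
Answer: $342280$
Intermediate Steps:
$k{\left(f \right)} = \left(-15 + f\right) \left(-14 + f\right)$ ($k{\left(f \right)} = \left(-14 + f\right) \left(-15 + f\right) = \left(-15 + f\right) \left(-14 + f\right)$)
$\left(440 + k{\left(-6 \right)}\right) 398 = \left(440 + \left(210 + \left(-6\right)^{2} - -174\right)\right) 398 = \left(440 + \left(210 + 36 + 174\right)\right) 398 = \left(440 + 420\right) 398 = 860 \cdot 398 = 342280$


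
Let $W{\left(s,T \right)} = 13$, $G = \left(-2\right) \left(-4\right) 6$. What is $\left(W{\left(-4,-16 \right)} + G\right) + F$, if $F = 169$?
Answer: $230$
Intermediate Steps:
$G = 48$ ($G = 8 \cdot 6 = 48$)
$\left(W{\left(-4,-16 \right)} + G\right) + F = \left(13 + 48\right) + 169 = 61 + 169 = 230$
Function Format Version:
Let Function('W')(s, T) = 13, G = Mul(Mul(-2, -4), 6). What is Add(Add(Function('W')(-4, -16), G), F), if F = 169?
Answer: 230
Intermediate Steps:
G = 48 (G = Mul(8, 6) = 48)
Add(Add(Function('W')(-4, -16), G), F) = Add(Add(13, 48), 169) = Add(61, 169) = 230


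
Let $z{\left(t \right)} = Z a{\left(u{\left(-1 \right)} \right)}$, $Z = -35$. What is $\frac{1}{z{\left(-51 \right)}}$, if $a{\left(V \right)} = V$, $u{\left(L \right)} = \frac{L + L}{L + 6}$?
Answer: $\frac{1}{14} \approx 0.071429$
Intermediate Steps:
$u{\left(L \right)} = \frac{2 L}{6 + L}$
$z{\left(t \right)} = 14$ ($z{\left(t \right)} = - 35 \cdot 2 \left(-1\right) \frac{1}{6 - 1} = - 35 \cdot 2 \left(-1\right) \frac{1}{5} = \left(-35\right) \left(- \frac{2}{5}\right) = 14$)
$\frac{1}{z{\left(-51 \right)}} = \frac{1}{14}$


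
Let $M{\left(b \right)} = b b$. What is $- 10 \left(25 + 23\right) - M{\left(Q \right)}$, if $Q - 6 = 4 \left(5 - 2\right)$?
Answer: $-804$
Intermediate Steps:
$Q = 18$ ($Q = 6 + 4 \left(5 - 2\right) = 6 + 4 \cdot 3 = 6 + 12 = 18$)
$M{\left(b \right)} = b^{2}$
$- 10 \left(25 + 23\right) - M{\left(Q \right)} = - 10 \left(25 + 23\right) - 18^{2} = \left(-10\right) 48 - 324 = -480 - 324 = -804$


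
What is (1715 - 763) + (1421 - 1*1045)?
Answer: 1328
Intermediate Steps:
(1715 - 763) + (1421 - 1*1045) = 952 + (1421 - 1045) = 952 + 376 = 1328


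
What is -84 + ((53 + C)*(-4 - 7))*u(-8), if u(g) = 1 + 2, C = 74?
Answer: -4275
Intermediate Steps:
u(g) = 3
-84 + ((53 + C)*(-4 - 7))*u(-8) = -84 + ((53 + 74)*(-4 - 7))*3 = -84 + (127*(-11))*3 = -84 - 1397*3 = -84 - 4191 = -4275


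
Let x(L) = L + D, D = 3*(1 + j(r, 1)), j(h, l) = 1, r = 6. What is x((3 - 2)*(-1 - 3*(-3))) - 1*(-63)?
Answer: 77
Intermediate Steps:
D = 6 (D = 3*(1 + 1) = 3*2 = 6)
x(L) = 6 + L (x(L) = L + 6 = 6 + L)
x((3 - 2)*(-1 - 3*(-3))) - 1*(-63) = (6 + (3 - 2)*(-1 - 3*(-3))) - 1*(-63) = (6 + 1*(-1 + 9)) + 63 = (6 + 1*8) + 63 = (6 + 8) + 63 = 14 + 63 = 77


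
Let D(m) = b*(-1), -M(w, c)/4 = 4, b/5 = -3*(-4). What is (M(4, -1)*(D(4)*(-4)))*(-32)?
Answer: 122880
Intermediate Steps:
b = 60 (b = 5*(-3*(-4)) = 5*12 = 60)
M(w, c) = -16 (M(w, c) = -4*4 = -16)
D(m) = -60 (D(m) = 60*(-1) = -60)
(M(4, -1)*(D(4)*(-4)))*(-32) = -(-960)*(-4)*(-32) = -16*240*(-32) = -3840*(-32) = 122880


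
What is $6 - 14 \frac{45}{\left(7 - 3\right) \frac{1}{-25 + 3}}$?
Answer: $3471$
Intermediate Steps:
$6 - 14 \frac{45}{\left(7 - 3\right) \frac{1}{-25 + 3}} = 6 - 14 \frac{45}{4 \frac{1}{-22}} = 6 - 14 \frac{45}{4 \left(- \frac{1}{22}\right)} = 6 - 14 \frac{45}{- \frac{2}{11}} = 6 - 14 \cdot 45 \left(- \frac{11}{2}\right) = 6 - -3465 = 6 + 3465 = 3471$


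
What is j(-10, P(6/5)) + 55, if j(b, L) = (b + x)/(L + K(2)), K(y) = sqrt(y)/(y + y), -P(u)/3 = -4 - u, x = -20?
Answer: 2581985/48647 + 1500*sqrt(2)/48647 ≈ 53.120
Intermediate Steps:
P(u) = 12 + 3*u (P(u) = -3*(-4 - u) = 12 + 3*u)
K(y) = 1/(2*sqrt(y)) (K(y) = sqrt(y)/((2*y)) = (1/(2*y))*sqrt(y) = 1/(2*sqrt(y)))
j(b, L) = (-20 + b)/(L + sqrt(2)/4) (j(b, L) = (b - 20)/(L + 1/(2*sqrt(2))) = (-20 + b)/(L + (sqrt(2)/2)/2) = (-20 + b)/(L + sqrt(2)/4))
j(-10, P(6/5)) + 55 = 4*(-20 - 10)/(sqrt(2) + 4*(12 + 3*(6/5))) + 55 = 4*(-30)/(sqrt(2) + 4*(12 + 3*(6*(1/5)))) + 55 = 4*(-30)/(sqrt(2) + 4*(12 + 3*(6/5))) + 55 = 4*(-30)/(sqrt(2) + 4*(12 + 18/5)) + 55 = 4*(-30)/(sqrt(2) + 4*(78/5)) + 55 = 4*(-30)/(sqrt(2) + 312/5) + 55 = 4*(-30)/(312/5 + sqrt(2)) + 55 = -120/(312/5 + sqrt(2)) + 55 = 55 - 120/(312/5 + sqrt(2))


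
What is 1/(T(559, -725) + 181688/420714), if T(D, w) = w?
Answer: -210357/152417981 ≈ -0.0013801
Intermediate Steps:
1/(T(559, -725) + 181688/420714) = 1/(-725 + 181688/420714) = 1/(-725 + 181688*(1/420714)) = 1/(-725 + 90844/210357) = 1/(-152417981/210357) = -210357/152417981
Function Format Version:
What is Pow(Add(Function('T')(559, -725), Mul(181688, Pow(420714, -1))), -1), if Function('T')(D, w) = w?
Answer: Rational(-210357, 152417981) ≈ -0.0013801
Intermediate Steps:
Pow(Add(Function('T')(559, -725), Mul(181688, Pow(420714, -1))), -1) = Pow(Add(-725, Mul(181688, Pow(420714, -1))), -1) = Pow(Add(-725, Mul(181688, Rational(1, 420714))), -1) = Pow(Add(-725, Rational(90844, 210357)), -1) = Pow(Rational(-152417981, 210357), -1) = Rational(-210357, 152417981)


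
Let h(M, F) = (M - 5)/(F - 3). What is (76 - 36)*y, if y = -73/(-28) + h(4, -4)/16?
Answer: 1465/14 ≈ 104.64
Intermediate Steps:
h(M, F) = (-5 + M)/(-3 + F)
y = 293/112 (y = -73/(-28) + ((-5 + 4)/(-3 - 4))/16 = -73*(-1/28) + (-1/(-7))*(1/16) = 73/28 - ⅐*(-1)*(1/16) = 73/28 + (⅐)*(1/16) = 73/28 + 1/112 = 293/112 ≈ 2.6161)
(76 - 36)*y = (76 - 36)*(293/112) = 40*(293/112) = 1465/14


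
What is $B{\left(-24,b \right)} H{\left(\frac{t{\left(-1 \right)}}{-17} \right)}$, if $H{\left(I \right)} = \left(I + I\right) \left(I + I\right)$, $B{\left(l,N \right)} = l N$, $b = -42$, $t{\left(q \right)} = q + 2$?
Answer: $\frac{4032}{289} \approx 13.952$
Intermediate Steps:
$t{\left(q \right)} = 2 + q$
$B{\left(l,N \right)} = N l$
$H{\left(I \right)} = 4 I^{2}$ ($H{\left(I \right)} = 2 I 2 I = 4 I^{2}$)
$B{\left(-24,b \right)} H{\left(\frac{t{\left(-1 \right)}}{-17} \right)} = \left(-42\right) \left(-24\right) 4 \left(\frac{2 - 1}{-17}\right)^{2} = 1008 \cdot 4 \left(1 \left(- \frac{1}{17}\right)\right)^{2} = 1008 \cdot 4 \left(- \frac{1}{17}\right)^{2} = 1008 \cdot 4 \cdot \frac{1}{289} = 1008 \cdot \frac{4}{289} = \frac{4032}{289}$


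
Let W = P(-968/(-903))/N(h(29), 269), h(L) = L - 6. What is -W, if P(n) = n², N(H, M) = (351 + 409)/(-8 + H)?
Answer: -117128/5164257 ≈ -0.022681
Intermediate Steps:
h(L) = -6 + L
N(H, M) = 760/(-8 + H)
W = 117128/5164257 (W = (-968/(-903))²/((760/(-8 + (-6 + 29)))) = (-968*(-1/903))²/((760/(-8 + 23))) = (968/903)²/((760/15)) = 937024/(815409*((760*(1/15)))) = 937024/(815409*(152/3)) = (937024/815409)*(3/152) = 117128/5164257 ≈ 0.022681)
-W = -1*117128/5164257 = -117128/5164257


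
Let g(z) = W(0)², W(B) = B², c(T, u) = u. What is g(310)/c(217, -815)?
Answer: 0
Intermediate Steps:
g(z) = 0 (g(z) = (0²)² = 0² = 0)
g(310)/c(217, -815) = 0/(-815) = 0*(-1/815) = 0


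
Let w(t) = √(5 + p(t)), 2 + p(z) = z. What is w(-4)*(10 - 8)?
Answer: 2*I ≈ 2.0*I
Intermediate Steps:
p(z) = -2 + z
w(t) = √(3 + t) (w(t) = √(5 + (-2 + t)) = √(3 + t))
w(-4)*(10 - 8) = √(3 - 4)*(10 - 8) = √(-1)*2 = I*2 = 2*I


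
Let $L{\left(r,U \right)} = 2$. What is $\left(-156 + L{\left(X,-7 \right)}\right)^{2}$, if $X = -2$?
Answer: $23716$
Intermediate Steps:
$\left(-156 + L{\left(X,-7 \right)}\right)^{2} = \left(-156 + 2\right)^{2} = \left(-154\right)^{2} = 23716$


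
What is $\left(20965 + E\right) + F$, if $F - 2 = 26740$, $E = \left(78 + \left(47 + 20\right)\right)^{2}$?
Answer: $68732$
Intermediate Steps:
$E = 21025$ ($E = \left(78 + 67\right)^{2} = 145^{2} = 21025$)
$F = 26742$ ($F = 2 + 26740 = 26742$)
$\left(20965 + E\right) + F = \left(20965 + 21025\right) + 26742 = 41990 + 26742 = 68732$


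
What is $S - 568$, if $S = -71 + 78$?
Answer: $-561$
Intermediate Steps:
$S = 7$
$S - 568 = 7 - 568 = -561$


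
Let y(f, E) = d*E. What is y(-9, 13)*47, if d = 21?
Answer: 12831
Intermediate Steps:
y(f, E) = 21*E
y(-9, 13)*47 = (21*13)*47 = 273*47 = 12831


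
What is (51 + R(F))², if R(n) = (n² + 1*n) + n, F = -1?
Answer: 2500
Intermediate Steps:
R(n) = n² + 2*n (R(n) = (n² + n) + n = (n + n²) + n = n² + 2*n)
(51 + R(F))² = (51 - (2 - 1))² = (51 - 1*1)² = (51 - 1)² = 50² = 2500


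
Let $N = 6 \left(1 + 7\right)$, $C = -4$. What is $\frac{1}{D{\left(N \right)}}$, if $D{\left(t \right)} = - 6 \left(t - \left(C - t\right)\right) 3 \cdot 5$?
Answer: $- \frac{1}{9000} \approx -0.00011111$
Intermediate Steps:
$N = 48$ ($N = 6 \cdot 8 = 48$)
$D{\left(t \right)} = -360 - 180 t$ ($D{\left(t \right)} = - 6 \left(t + \left(t - -4\right)\right) 3 \cdot 5 = - 6 \left(t + \left(t + 4\right)\right) 3 \cdot 5 = - 6 \left(t + \left(4 + t\right)\right) 3 \cdot 5 = - 6 \left(4 + 2 t\right) 3 \cdot 5 = \left(-24 - 12 t\right) 3 \cdot 5 = \left(-72 - 36 t\right) 5 = -360 - 180 t$)
$\frac{1}{D{\left(N \right)}} = \frac{1}{-360 - 8640} = \frac{1}{-9000} = - \frac{1}{9000}$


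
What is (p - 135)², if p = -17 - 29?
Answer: 32761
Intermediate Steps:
p = -46
(p - 135)² = (-46 - 135)² = (-181)² = 32761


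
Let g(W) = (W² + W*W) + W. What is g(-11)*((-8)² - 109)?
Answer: -10395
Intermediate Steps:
g(W) = W + 2*W² (g(W) = (W² + W²) + W = 2*W² + W = W + 2*W²)
g(-11)*((-8)² - 109) = (-11*(1 + 2*(-11)))*((-8)² - 109) = (-11*(1 - 22))*(64 - 109) = -11*(-21)*(-45) = 231*(-45) = -10395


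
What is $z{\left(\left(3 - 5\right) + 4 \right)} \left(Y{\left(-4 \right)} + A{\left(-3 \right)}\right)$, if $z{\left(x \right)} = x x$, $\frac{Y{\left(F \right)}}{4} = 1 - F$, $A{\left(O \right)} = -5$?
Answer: $60$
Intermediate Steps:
$Y{\left(F \right)} = 4 - 4 F$ ($Y{\left(F \right)} = 4 \left(1 - F\right) = 4 - 4 F$)
$z{\left(x \right)} = x^{2}$
$z{\left(\left(3 - 5\right) + 4 \right)} \left(Y{\left(-4 \right)} + A{\left(-3 \right)}\right) = \left(\left(3 - 5\right) + 4\right)^{2} \left(\left(4 - -16\right) - 5\right) = \left(-2 + 4\right)^{2} \left(\left(4 + 16\right) - 5\right) = 2^{2} \left(20 - 5\right) = 4 \cdot 15 = 60$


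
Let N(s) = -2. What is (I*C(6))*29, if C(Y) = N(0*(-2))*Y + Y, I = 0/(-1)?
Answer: 0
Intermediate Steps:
I = 0 (I = 0*(-1) = 0)
C(Y) = -Y (C(Y) = -2*Y + Y = -Y)
(I*C(6))*29 = (0*(-1*6))*29 = (0*(-6))*29 = 0*29 = 0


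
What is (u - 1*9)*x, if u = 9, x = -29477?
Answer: 0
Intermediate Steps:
(u - 1*9)*x = (9 - 1*9)*(-29477) = (9 - 9)*(-29477) = 0*(-29477) = 0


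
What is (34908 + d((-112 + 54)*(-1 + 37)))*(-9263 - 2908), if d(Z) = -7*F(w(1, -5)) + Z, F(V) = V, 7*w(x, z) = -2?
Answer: -399476562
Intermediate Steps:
w(x, z) = -2/7 (w(x, z) = (⅐)*(-2) = -2/7)
d(Z) = 2 + Z (d(Z) = -7*(-2/7) + Z = 2 + Z)
(34908 + d((-112 + 54)*(-1 + 37)))*(-9263 - 2908) = (34908 + (2 + (-112 + 54)*(-1 + 37)))*(-9263 - 2908) = (34908 + (2 - 58*36))*(-12171) = (34908 + (2 - 2088))*(-12171) = (34908 - 2086)*(-12171) = 32822*(-12171) = -399476562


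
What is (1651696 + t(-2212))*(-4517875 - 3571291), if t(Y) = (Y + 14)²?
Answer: -52441254261400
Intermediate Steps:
t(Y) = (14 + Y)²
(1651696 + t(-2212))*(-4517875 - 3571291) = (1651696 + (14 - 2212)²)*(-4517875 - 3571291) = (1651696 + (-2198)²)*(-8089166) = (1651696 + 4831204)*(-8089166) = 6482900*(-8089166) = -52441254261400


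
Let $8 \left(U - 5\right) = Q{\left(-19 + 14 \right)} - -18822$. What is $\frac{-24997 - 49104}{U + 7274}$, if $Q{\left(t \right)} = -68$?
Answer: $- \frac{296404}{38493} \approx -7.7002$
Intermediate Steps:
$U = \frac{9397}{4}$ ($U = 5 + \frac{-68 - -18822}{8} = 5 + \frac{-68 + 18822}{8} = 5 + \frac{1}{8} \cdot 18754 = 5 + \frac{9377}{4} = \frac{9397}{4} \approx 2349.3$)
$\frac{-24997 - 49104}{U + 7274} = \frac{-24997 - 49104}{\frac{9397}{4} + 7274} = - \frac{74101}{\frac{38493}{4}} = \left(-74101\right) \frac{4}{38493} = - \frac{296404}{38493}$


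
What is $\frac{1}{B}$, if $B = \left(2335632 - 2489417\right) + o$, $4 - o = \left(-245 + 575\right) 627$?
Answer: $- \frac{1}{360691} \approx -2.7725 \cdot 10^{-6}$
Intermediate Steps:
$o = -206906$ ($o = 4 - \left(-245 + 575\right) 627 = 4 - 330 \cdot 627 = 4 - 206910 = -206906$)
$B = -360691$ ($B = \left(2335632 - 2489417\right) - 206906 = -153785 - 206906 = -360691$)
$\frac{1}{B} = \frac{1}{-360691} = - \frac{1}{360691}$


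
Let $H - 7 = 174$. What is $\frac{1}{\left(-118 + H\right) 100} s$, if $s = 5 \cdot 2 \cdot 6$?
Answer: $\frac{1}{105} \approx 0.0095238$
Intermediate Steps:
$H = 181$ ($H = 7 + 174 = 181$)
$s = 60$ ($s = 10 \cdot 6 = 60$)
$\frac{1}{\left(-118 + H\right) 100} s = \frac{1}{\left(-118 + 181\right) 100} \cdot 60 = \frac{1}{63} \cdot \frac{1}{100} \cdot 60 = \frac{1}{6300} \cdot 60 = \frac{1}{105}$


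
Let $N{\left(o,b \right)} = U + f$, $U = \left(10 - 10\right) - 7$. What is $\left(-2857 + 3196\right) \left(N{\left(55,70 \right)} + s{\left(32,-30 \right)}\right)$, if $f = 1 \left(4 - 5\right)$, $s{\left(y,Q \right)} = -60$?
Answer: $-23052$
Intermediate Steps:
$f = -1$ ($f = 1 \left(-1\right) = -1$)
$U = -7$ ($U = 0 - 7 = -7$)
$N{\left(o,b \right)} = -8$ ($N{\left(o,b \right)} = -7 - 1 = -8$)
$\left(-2857 + 3196\right) \left(N{\left(55,70 \right)} + s{\left(32,-30 \right)}\right) = \left(-2857 + 3196\right) \left(-8 - 60\right) = 339 \left(-68\right) = -23052$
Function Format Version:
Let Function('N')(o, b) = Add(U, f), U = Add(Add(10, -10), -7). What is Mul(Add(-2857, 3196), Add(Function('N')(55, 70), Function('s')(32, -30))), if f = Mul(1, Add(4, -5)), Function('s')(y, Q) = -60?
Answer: -23052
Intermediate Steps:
f = -1 (f = Mul(1, -1) = -1)
U = -7 (U = Add(0, -7) = -7)
Function('N')(o, b) = -8 (Function('N')(o, b) = Add(-7, -1) = -8)
Mul(Add(-2857, 3196), Add(Function('N')(55, 70), Function('s')(32, -30))) = Mul(Add(-2857, 3196), Add(-8, -60)) = Mul(339, -68) = -23052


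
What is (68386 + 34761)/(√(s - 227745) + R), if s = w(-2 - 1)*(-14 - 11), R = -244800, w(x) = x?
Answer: -841679520/1997575589 - 103147*I*√227670/59927267670 ≈ -0.42135 - 0.00082127*I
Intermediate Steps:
s = 75 (s = (-2 - 1)*(-14 - 11) = -3*(-25) = 75)
(68386 + 34761)/(√(s - 227745) + R) = (68386 + 34761)/(√(75 - 227745) - 244800) = 103147/(√(-227670) - 244800) = 103147/(I*√227670 - 244800) = 103147/(-244800 + I*√227670)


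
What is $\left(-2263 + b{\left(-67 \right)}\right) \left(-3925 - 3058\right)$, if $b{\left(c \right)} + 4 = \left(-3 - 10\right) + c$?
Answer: $16389101$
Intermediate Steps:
$b{\left(c \right)} = -17 + c$ ($b{\left(c \right)} = -4 + \left(\left(-3 - 10\right) + c\right) = -4 + \left(-13 + c\right) = -17 + c$)
$\left(-2263 + b{\left(-67 \right)}\right) \left(-3925 - 3058\right) = \left(-2263 - 84\right) \left(-3925 - 3058\right) = \left(-2263 - 84\right) \left(-6983\right) = \left(-2347\right) \left(-6983\right) = 16389101$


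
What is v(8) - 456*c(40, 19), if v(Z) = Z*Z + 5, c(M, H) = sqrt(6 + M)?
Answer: 69 - 456*sqrt(46) ≈ -3023.7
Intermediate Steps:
v(Z) = 5 + Z**2 (v(Z) = Z**2 + 5 = 5 + Z**2)
v(8) - 456*c(40, 19) = (5 + 8**2) - 456*sqrt(6 + 40) = (5 + 64) - 456*sqrt(46) = 69 - 456*sqrt(46)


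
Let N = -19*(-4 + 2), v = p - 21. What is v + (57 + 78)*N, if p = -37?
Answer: 5072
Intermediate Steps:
v = -58 (v = -37 - 21 = -58)
N = 38 (N = -19*(-2) = 38)
v + (57 + 78)*N = -58 + (57 + 78)*38 = -58 + 135*38 = -58 + 5130 = 5072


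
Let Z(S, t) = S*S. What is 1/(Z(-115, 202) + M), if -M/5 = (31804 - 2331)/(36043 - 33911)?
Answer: 2132/28048335 ≈ 7.6012e-5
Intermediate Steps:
Z(S, t) = S**2
M = -147365/2132 (M = -5*(31804 - 2331)/(36043 - 33911) = -147365/2132 ≈ -69.121)
1/(Z(-115, 202) + M) = 1/((-115)**2 - 147365/2132) = 1/(13225 - 147365/2132) = 1/(28048335/2132) = 2132/28048335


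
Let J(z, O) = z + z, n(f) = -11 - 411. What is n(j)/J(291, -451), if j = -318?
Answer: -211/291 ≈ -0.72509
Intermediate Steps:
n(f) = -422
J(z, O) = 2*z
n(j)/J(291, -451) = -422/(2*291) = -422/582 = -422*1/582 = -211/291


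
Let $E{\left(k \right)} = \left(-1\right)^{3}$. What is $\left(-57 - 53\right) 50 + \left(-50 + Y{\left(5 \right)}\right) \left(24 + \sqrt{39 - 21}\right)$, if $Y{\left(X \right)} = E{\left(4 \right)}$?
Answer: $-6724 - 153 \sqrt{2} \approx -6940.4$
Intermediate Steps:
$E{\left(k \right)} = -1$
$Y{\left(X \right)} = -1$
$\left(-57 - 53\right) 50 + \left(-50 + Y{\left(5 \right)}\right) \left(24 + \sqrt{39 - 21}\right) = \left(-57 - 53\right) 50 + \left(-50 - 1\right) \left(24 + \sqrt{39 - 21}\right) = \left(-57 - 53\right) 50 - 51 \left(24 + \sqrt{18}\right) = \left(-110\right) 50 - 51 \left(24 + 3 \sqrt{2}\right) = -5500 - \left(1224 + 153 \sqrt{2}\right) = -6724 - 153 \sqrt{2}$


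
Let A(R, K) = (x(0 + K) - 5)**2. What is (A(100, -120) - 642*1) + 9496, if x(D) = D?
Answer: 24479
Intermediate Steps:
A(R, K) = (-5 + K)**2 (A(R, K) = ((0 + K) - 5)**2 = (K - 5)**2 = (-5 + K)**2)
(A(100, -120) - 642*1) + 9496 = ((-5 - 120)**2 - 642*1) + 9496 = ((-125)**2 - 642) + 9496 = (15625 - 642) + 9496 = 14983 + 9496 = 24479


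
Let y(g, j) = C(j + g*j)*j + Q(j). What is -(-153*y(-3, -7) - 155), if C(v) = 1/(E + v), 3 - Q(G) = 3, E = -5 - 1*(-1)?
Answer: 479/10 ≈ 47.900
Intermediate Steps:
E = -4 (E = -5 + 1 = -4)
Q(G) = 0 (Q(G) = 3 - 1*3 = 3 - 3 = 0)
C(v) = 1/(-4 + v)
y(g, j) = j/(-4 + j + g*j) (y(g, j) = j/(-4 + (j + g*j)) + 0 = j/(-4 + j + g*j) + 0 = j/(-4 + j + g*j))
-(-153*y(-3, -7) - 155) = -(-(-1071)/(-4 - 7*(1 - 3)) - 155) = -(-(-1071)/(-4 - 7*(-2)) - 155) = -(-(-1071)/(-4 + 14) - 155) = -(-(-1071)/10 - 155) = -(-153*(-7/10) - 155) = -(1071/10 - 155) = -1*(-479/10) = 479/10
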